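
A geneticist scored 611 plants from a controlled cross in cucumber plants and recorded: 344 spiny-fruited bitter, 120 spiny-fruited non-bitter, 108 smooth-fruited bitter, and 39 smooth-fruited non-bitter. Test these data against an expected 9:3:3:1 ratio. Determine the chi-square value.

Under the 9:3:3:1 hypothesis (Σ ratio = 16, N = 611):
  spiny-fruited bitter: 611 × 9/16 = 343.6875
  spiny-fruited non-bitter: 611 × 3/16 = 114.5625
  smooth-fruited bitter: 611 × 3/16 = 114.5625
  smooth-fruited non-bitter: 611 × 1/16 = 38.1875
χ² = Σ (O − E)² / E
  spiny-fruited bitter: (344 − 343.6875)² / 343.6875 = 0.0003
  spiny-fruited non-bitter: (120 − 114.5625)² / 114.5625 = 0.2581
  smooth-fruited bitter: (108 − 114.5625)² / 114.5625 = 0.3759
  smooth-fruited non-bitter: (39 − 38.1875)² / 38.1875 = 0.0173
χ² = 0.0003 + 0.2581 + 0.3759 + 0.0173 = 0.6516 ≈ 0.652

0.652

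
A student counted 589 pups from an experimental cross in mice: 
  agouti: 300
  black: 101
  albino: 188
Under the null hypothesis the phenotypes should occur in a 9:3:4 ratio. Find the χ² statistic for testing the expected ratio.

Expected counts for N = 589 under a 9:3:4 ratio (total parts = 16):
  agouti: 589 × 9/16 = 331.3125
  black: 589 × 3/16 = 110.4375
  albino: 589 × 4/16 = 147.25
χ² = Σ (O − E)² / E
  agouti: (300 − 331.3125)² / 331.3125 = 2.9594
  black: (101 − 110.4375)² / 110.4375 = 0.8065
  albino: (188 − 147.25)² / 147.25 = 11.2772
χ² = 2.9594 + 0.8065 + 11.2772 = 15.0431 ≈ 15.043

15.043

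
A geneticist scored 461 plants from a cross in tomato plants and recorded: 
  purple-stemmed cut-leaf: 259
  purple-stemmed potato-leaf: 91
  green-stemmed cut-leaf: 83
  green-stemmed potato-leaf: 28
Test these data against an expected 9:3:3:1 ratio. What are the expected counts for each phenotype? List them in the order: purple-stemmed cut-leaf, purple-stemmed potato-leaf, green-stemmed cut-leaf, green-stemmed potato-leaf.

259.3125, 86.4375, 86.4375, 28.8125

Expected counts for N = 461 under a 9:3:3:1 ratio (total parts = 16):
  purple-stemmed cut-leaf: 461 × 9/16 = 259.3125
  purple-stemmed potato-leaf: 461 × 3/16 = 86.4375
  green-stemmed cut-leaf: 461 × 3/16 = 86.4375
  green-stemmed potato-leaf: 461 × 1/16 = 28.8125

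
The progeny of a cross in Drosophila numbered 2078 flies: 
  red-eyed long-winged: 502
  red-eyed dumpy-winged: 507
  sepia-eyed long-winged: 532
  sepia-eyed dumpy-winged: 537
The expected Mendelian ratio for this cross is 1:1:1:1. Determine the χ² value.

1.781

Under the 1:1:1:1 hypothesis (Σ ratio = 4, N = 2078):
  red-eyed long-winged: 2078 × 1/4 = 519.5
  red-eyed dumpy-winged: 2078 × 1/4 = 519.5
  sepia-eyed long-winged: 2078 × 1/4 = 519.5
  sepia-eyed dumpy-winged: 2078 × 1/4 = 519.5
χ² = Σ (O − E)² / E
  red-eyed long-winged: (502 − 519.5)² / 519.5 = 0.5895
  red-eyed dumpy-winged: (507 − 519.5)² / 519.5 = 0.3008
  sepia-eyed long-winged: (532 − 519.5)² / 519.5 = 0.3008
  sepia-eyed dumpy-winged: (537 − 519.5)² / 519.5 = 0.5895
χ² = 0.5895 + 0.3008 + 0.3008 + 0.5895 = 1.7806 ≈ 1.781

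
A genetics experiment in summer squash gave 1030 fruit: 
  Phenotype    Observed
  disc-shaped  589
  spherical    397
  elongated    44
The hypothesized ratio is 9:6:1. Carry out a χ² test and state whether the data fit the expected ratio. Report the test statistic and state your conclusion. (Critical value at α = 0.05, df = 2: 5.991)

6.908; not consistent

Under the 9:6:1 hypothesis (Σ ratio = 16, N = 1030):
  disc-shaped: 1030 × 9/16 = 579.375
  spherical: 1030 × 6/16 = 386.25
  elongated: 1030 × 1/16 = 64.375
χ² = Σ (O − E)² / E
  disc-shaped: (589 − 579.375)² / 579.375 = 0.1599
  spherical: (397 − 386.25)² / 386.25 = 0.2992
  elongated: (44 − 64.375)² / 64.375 = 6.4488
χ² = 0.1599 + 0.2992 + 6.4488 = 6.9079 ≈ 6.908
Degrees of freedom = 3 − 1 = 2; critical value at α = 0.05 is 5.991.
Since 6.908 > 5.991, we reject the null hypothesis — the data do not fit the 9:6:1 ratio.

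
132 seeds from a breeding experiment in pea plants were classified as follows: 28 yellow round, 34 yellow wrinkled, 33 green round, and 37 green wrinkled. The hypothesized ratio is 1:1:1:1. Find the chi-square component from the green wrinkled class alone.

Expected counts for N = 132 under a 1:1:1:1 ratio (total parts = 4):
  yellow round: 132 × 1/4 = 33
  yellow wrinkled: 132 × 1/4 = 33
  green round: 132 × 1/4 = 33
  green wrinkled: 132 × 1/4 = 33
Contribution of green wrinkled: (37 − 33)² / 33 = 0.4848

0.485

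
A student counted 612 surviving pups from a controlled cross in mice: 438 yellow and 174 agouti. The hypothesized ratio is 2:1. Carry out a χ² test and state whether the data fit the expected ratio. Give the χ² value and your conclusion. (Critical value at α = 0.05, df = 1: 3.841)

The 2:1 ratio has 3 parts, so with N = 612 the expected counts are:
  yellow: 612 × 2/3 = 408
  agouti: 612 × 1/3 = 204
χ² = Σ (O − E)² / E
  yellow: (438 − 408)² / 408 = 2.2059
  agouti: (174 − 204)² / 204 = 4.4118
χ² = 2.2059 + 4.4118 = 6.6177 ≈ 6.618
Degrees of freedom = 2 − 1 = 1; critical value at α = 0.05 is 3.841.
Since 6.618 > 3.841, we reject the null hypothesis — the data do not fit the 2:1 ratio.

6.618; not consistent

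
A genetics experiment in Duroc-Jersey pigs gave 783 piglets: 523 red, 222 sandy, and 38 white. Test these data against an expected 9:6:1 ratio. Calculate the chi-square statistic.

35.393

Total ratio parts = 16. Expected numbers out of 783:
  red: 783 × 9/16 = 440.4375
  sandy: 783 × 6/16 = 293.625
  white: 783 × 1/16 = 48.9375
χ² = Σ (O − E)² / E
  red: (523 − 440.4375)² / 440.4375 = 15.4768
  sandy: (222 − 293.625)² / 293.625 = 17.4717
  white: (38 − 48.9375)² / 48.9375 = 2.4445
χ² = 15.4768 + 17.4717 + 2.4445 = 35.393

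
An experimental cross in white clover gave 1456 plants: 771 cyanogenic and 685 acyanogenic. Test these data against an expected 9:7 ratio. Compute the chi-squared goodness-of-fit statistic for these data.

6.430

The 9:7 ratio has 16 parts, so with N = 1456 the expected counts are:
  cyanogenic: 1456 × 9/16 = 819
  acyanogenic: 1456 × 7/16 = 637
χ² = Σ (O − E)² / E
  cyanogenic: (771 − 819)² / 819 = 2.8132
  acyanogenic: (685 − 637)² / 637 = 3.6170
χ² = 2.8132 + 3.6170 = 6.4302 ≈ 6.430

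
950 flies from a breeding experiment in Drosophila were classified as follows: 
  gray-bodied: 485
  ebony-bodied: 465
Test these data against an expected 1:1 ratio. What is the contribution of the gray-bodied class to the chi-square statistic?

The 1:1 ratio has 2 parts, so with N = 950 the expected counts are:
  gray-bodied: 950 × 1/2 = 475
  ebony-bodied: 950 × 1/2 = 475
Contribution of gray-bodied: (485 − 475)² / 475 = 0.2105

0.211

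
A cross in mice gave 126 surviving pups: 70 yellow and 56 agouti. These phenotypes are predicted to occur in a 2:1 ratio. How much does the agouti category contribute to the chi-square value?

Expected counts for N = 126 under a 2:1 ratio (total parts = 3):
  yellow: 126 × 2/3 = 84
  agouti: 126 × 1/3 = 42
Contribution of agouti: (56 − 42)² / 42 = 4.6667

4.667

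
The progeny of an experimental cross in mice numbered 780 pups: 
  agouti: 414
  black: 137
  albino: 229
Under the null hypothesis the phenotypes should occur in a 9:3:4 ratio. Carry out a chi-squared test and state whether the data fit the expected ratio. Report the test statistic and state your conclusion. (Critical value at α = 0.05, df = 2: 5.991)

7.909; not consistent

Total ratio parts = 16. Expected numbers out of 780:
  agouti: 780 × 9/16 = 438.75
  black: 780 × 3/16 = 146.25
  albino: 780 × 4/16 = 195
χ² = Σ (O − E)² / E
  agouti: (414 − 438.75)² / 438.75 = 1.3962
  black: (137 − 146.25)² / 146.25 = 0.5850
  albino: (229 − 195)² / 195 = 5.9282
χ² = 1.3962 + 0.5850 + 5.9282 = 7.9094 ≈ 7.909
Degrees of freedom = 3 − 1 = 2; critical value at α = 0.05 is 5.991.
Since 7.909 > 5.991, we reject the null hypothesis — the data do not fit the 9:3:4 ratio.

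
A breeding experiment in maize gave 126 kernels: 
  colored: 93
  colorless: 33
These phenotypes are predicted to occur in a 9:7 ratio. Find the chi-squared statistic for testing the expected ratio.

Total ratio parts = 16. Expected numbers out of 126:
  colored: 126 × 9/16 = 70.875
  colorless: 126 × 7/16 = 55.125
χ² = Σ (O − E)² / E
  colored: (93 − 70.875)² / 70.875 = 6.9067
  colorless: (33 − 55.125)² / 55.125 = 8.8801
χ² = 6.9067 + 8.8801 = 15.7868 ≈ 15.787

15.787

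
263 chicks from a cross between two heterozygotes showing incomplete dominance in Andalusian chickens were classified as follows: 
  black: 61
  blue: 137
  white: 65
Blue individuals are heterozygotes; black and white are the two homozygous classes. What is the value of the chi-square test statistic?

With incomplete dominance, a heterozygote × heterozygote cross gives a 1:2:1 phenotypic ratio.
Expected counts for N = 263 under a 1:2:1 ratio (total parts = 4):
  black: 263 × 1/4 = 65.75
  blue: 263 × 2/4 = 131.5
  white: 263 × 1/4 = 65.75
χ² = Σ (O − E)² / E
  black: (61 − 65.75)² / 65.75 = 0.3432
  blue: (137 − 131.5)² / 131.5 = 0.2300
  white: (65 − 65.75)² / 65.75 = 0.0086
χ² = 0.3432 + 0.2300 + 0.0086 = 0.5818 ≈ 0.582

0.582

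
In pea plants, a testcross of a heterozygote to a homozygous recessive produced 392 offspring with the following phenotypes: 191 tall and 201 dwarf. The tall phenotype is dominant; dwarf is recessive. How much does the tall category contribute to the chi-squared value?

A testcross of a heterozygote (Aa × aa) gives a 1:1 phenotypic ratio.
Expected counts for N = 392 under a 1:1 ratio (total parts = 2):
  tall: 392 × 1/2 = 196
  dwarf: 392 × 1/2 = 196
Contribution of tall: (191 − 196)² / 196 = 0.1276

0.128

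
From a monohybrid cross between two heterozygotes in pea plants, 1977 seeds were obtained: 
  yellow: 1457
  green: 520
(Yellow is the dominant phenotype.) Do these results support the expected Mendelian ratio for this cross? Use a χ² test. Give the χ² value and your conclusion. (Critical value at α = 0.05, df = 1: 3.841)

For a monohybrid cross between heterozygotes with complete dominance, the expected phenotypic ratio is 3:1.
Total ratio parts = 4. Expected numbers out of 1977:
  yellow: 1977 × 3/4 = 1482.75
  green: 1977 × 1/4 = 494.25
χ² = Σ (O − E)² / E
  yellow: (1457 − 1482.75)² / 1482.75 = 0.4472
  green: (520 − 494.25)² / 494.25 = 1.3416
χ² = 0.4472 + 1.3416 = 1.7888 ≈ 1.789
Degrees of freedom = 2 − 1 = 1; critical value at α = 0.05 is 3.841.
Since 1.789 < 3.841, we fail to reject the null hypothesis — the data are consistent with the 3:1 ratio.

1.789; consistent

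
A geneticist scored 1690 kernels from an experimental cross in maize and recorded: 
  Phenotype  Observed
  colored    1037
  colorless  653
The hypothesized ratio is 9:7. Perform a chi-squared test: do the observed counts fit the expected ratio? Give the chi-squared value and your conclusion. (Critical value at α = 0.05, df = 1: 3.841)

17.939; not consistent

Under the 9:7 hypothesis (Σ ratio = 16, N = 1690):
  colored: 1690 × 9/16 = 950.625
  colorless: 1690 × 7/16 = 739.375
χ² = Σ (O − E)² / E
  colored: (1037 − 950.625)² / 950.625 = 7.8481
  colorless: (653 − 739.375)² / 739.375 = 10.0905
χ² = 7.8481 + 10.0905 = 17.9386 ≈ 17.939
Degrees of freedom = 2 − 1 = 1; critical value at α = 0.05 is 3.841.
Since 17.939 > 3.841, we reject the null hypothesis — the data do not fit the 9:7 ratio.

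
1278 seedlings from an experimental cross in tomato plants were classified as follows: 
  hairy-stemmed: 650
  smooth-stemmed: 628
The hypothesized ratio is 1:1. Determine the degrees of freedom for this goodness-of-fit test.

1

A goodness-of-fit test with 2 phenotype classes has df = 2 − 1 = 1.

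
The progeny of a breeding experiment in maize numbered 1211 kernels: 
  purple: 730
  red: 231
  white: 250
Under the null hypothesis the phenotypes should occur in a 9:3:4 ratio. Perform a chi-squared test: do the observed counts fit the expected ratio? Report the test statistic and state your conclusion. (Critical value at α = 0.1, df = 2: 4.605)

The 9:3:4 ratio has 16 parts, so with N = 1211 the expected counts are:
  purple: 1211 × 9/16 = 681.1875
  red: 1211 × 3/16 = 227.0625
  white: 1211 × 4/16 = 302.75
χ² = Σ (O − E)² / E
  purple: (730 − 681.1875)² / 681.1875 = 3.4978
  red: (231 − 227.0625)² / 227.0625 = 0.0683
  white: (250 − 302.75)² / 302.75 = 9.1910
χ² = 3.4978 + 0.0683 + 9.1910 = 12.7571 ≈ 12.757
Degrees of freedom = 3 − 1 = 2; critical value at α = 0.1 is 4.605.
Since 12.757 > 4.605, we reject the null hypothesis — the data do not fit the 9:3:4 ratio.

12.757; not consistent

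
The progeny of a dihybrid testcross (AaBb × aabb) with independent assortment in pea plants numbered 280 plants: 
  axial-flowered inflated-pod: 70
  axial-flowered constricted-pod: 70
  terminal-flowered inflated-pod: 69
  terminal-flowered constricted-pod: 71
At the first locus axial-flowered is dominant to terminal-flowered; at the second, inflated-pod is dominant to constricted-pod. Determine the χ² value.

A dihybrid testcross with independent assortment gives a 1:1:1:1 ratio.
Under the 1:1:1:1 hypothesis (Σ ratio = 4, N = 280):
  axial-flowered inflated-pod: 280 × 1/4 = 70
  axial-flowered constricted-pod: 280 × 1/4 = 70
  terminal-flowered inflated-pod: 280 × 1/4 = 70
  terminal-flowered constricted-pod: 280 × 1/4 = 70
χ² = Σ (O − E)² / E
  axial-flowered inflated-pod: (70 − 70)² / 70 = 0.0000
  axial-flowered constricted-pod: (70 − 70)² / 70 = 0.0000
  terminal-flowered inflated-pod: (69 − 70)² / 70 = 0.0143
  terminal-flowered constricted-pod: (71 − 70)² / 70 = 0.0143
χ² = 0.0000 + 0.0000 + 0.0143 + 0.0143 = 0.0286 ≈ 0.029

0.029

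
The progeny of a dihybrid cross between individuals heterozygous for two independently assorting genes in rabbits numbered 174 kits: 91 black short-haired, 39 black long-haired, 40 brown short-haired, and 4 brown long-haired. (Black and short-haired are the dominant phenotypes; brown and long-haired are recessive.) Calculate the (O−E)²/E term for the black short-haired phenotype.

0.483

A dihybrid F₂ with independent assortment and complete dominance at both loci gives a 9:3:3:1 phenotypic ratio.
Under the 9:3:3:1 hypothesis (Σ ratio = 16, N = 174):
  black short-haired: 174 × 9/16 = 97.875
  black long-haired: 174 × 3/16 = 32.625
  brown short-haired: 174 × 3/16 = 32.625
  brown long-haired: 174 × 1/16 = 10.875
Contribution of black short-haired: (91 − 97.875)² / 97.875 = 0.4829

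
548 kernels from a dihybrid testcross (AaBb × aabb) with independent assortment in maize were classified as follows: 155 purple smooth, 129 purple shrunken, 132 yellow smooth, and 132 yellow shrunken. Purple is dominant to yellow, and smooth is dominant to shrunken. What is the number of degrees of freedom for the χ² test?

3

A dihybrid testcross with independent assortment gives a 1:1:1:1 ratio.
A goodness-of-fit test with 4 phenotype classes has df = 4 − 1 = 3.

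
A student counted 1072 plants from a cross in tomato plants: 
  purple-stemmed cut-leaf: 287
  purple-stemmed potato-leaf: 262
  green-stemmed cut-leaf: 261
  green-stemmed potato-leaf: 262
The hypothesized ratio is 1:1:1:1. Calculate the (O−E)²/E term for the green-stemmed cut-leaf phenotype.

0.183

Under the 1:1:1:1 hypothesis (Σ ratio = 4, N = 1072):
  purple-stemmed cut-leaf: 1072 × 1/4 = 268
  purple-stemmed potato-leaf: 1072 × 1/4 = 268
  green-stemmed cut-leaf: 1072 × 1/4 = 268
  green-stemmed potato-leaf: 1072 × 1/4 = 268
Contribution of green-stemmed cut-leaf: (261 − 268)² / 268 = 0.1828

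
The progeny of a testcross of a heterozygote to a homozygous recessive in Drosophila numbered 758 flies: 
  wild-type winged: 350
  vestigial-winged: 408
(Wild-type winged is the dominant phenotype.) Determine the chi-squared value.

4.438

A testcross of a heterozygote (Aa × aa) gives a 1:1 phenotypic ratio.
Expected counts for N = 758 under a 1:1 ratio (total parts = 2):
  wild-type winged: 758 × 1/2 = 379
  vestigial-winged: 758 × 1/2 = 379
χ² = Σ (O − E)² / E
  wild-type winged: (350 − 379)² / 379 = 2.2190
  vestigial-winged: (408 − 379)² / 379 = 2.2190
χ² = 2.2190 + 2.2190 = 4.438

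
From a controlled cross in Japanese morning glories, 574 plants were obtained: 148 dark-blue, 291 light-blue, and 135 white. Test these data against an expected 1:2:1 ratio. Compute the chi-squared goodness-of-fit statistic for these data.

Under the 1:2:1 hypothesis (Σ ratio = 4, N = 574):
  dark-blue: 574 × 1/4 = 143.5
  light-blue: 574 × 2/4 = 287
  white: 574 × 1/4 = 143.5
χ² = Σ (O − E)² / E
  dark-blue: (148 − 143.5)² / 143.5 = 0.1411
  light-blue: (291 − 287)² / 287 = 0.0557
  white: (135 − 143.5)² / 143.5 = 0.5035
χ² = 0.1411 + 0.0557 + 0.5035 = 0.7003 ≈ 0.700

0.700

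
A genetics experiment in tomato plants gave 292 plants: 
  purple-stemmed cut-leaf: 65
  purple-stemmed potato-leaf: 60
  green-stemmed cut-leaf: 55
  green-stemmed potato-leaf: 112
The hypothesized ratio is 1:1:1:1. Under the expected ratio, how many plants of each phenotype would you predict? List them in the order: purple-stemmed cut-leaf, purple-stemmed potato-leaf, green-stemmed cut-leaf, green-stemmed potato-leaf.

73, 73, 73, 73

Total ratio parts = 4. Expected numbers out of 292:
  purple-stemmed cut-leaf: 292 × 1/4 = 73
  purple-stemmed potato-leaf: 292 × 1/4 = 73
  green-stemmed cut-leaf: 292 × 1/4 = 73
  green-stemmed potato-leaf: 292 × 1/4 = 73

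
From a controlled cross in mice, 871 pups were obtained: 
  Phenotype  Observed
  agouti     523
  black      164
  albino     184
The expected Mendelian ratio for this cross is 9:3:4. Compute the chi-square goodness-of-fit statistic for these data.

7.465

Expected counts for N = 871 under a 9:3:4 ratio (total parts = 16):
  agouti: 871 × 9/16 = 489.9375
  black: 871 × 3/16 = 163.3125
  albino: 871 × 4/16 = 217.75
χ² = Σ (O − E)² / E
  agouti: (523 − 489.9375)² / 489.9375 = 2.2312
  black: (164 − 163.3125)² / 163.3125 = 0.0029
  albino: (184 − 217.75)² / 217.75 = 5.2311
χ² = 2.2312 + 0.0029 + 5.2311 = 7.4652 ≈ 7.465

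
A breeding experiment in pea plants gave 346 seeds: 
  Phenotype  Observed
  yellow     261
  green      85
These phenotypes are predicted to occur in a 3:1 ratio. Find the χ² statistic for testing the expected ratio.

0.035

Expected counts for N = 346 under a 3:1 ratio (total parts = 4):
  yellow: 346 × 3/4 = 259.5
  green: 346 × 1/4 = 86.5
χ² = Σ (O − E)² / E
  yellow: (261 − 259.5)² / 259.5 = 0.0087
  green: (85 − 86.5)² / 86.5 = 0.0260
χ² = 0.0087 + 0.0260 = 0.0347 ≈ 0.035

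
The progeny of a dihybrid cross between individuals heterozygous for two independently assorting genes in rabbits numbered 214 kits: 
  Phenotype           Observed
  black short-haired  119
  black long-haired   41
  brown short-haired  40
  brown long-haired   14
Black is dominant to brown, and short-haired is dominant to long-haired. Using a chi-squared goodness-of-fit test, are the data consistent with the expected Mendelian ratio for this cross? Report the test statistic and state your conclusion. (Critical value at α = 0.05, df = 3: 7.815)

0.064; consistent

A dihybrid F₂ with independent assortment and complete dominance at both loci gives a 9:3:3:1 phenotypic ratio.
Expected counts for N = 214 under a 9:3:3:1 ratio (total parts = 16):
  black short-haired: 214 × 9/16 = 120.375
  black long-haired: 214 × 3/16 = 40.125
  brown short-haired: 214 × 3/16 = 40.125
  brown long-haired: 214 × 1/16 = 13.375
χ² = Σ (O − E)² / E
  black short-haired: (119 − 120.375)² / 120.375 = 0.0157
  black long-haired: (41 − 40.125)² / 40.125 = 0.0191
  brown short-haired: (40 − 40.125)² / 40.125 = 0.0004
  brown long-haired: (14 − 13.375)² / 13.375 = 0.0292
χ² = 0.0157 + 0.0191 + 0.0004 + 0.0292 = 0.0644 ≈ 0.064
Degrees of freedom = 4 − 1 = 3; critical value at α = 0.05 is 7.815.
Since 0.064 < 7.815, we fail to reject the null hypothesis — the data are consistent with the 9:3:3:1 ratio.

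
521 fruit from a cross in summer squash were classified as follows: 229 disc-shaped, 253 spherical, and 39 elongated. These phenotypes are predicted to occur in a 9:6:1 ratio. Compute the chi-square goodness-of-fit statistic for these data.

32.273

Expected counts for N = 521 under a 9:6:1 ratio (total parts = 16):
  disc-shaped: 521 × 9/16 = 293.0625
  spherical: 521 × 6/16 = 195.375
  elongated: 521 × 1/16 = 32.5625
χ² = Σ (O − E)² / E
  disc-shaped: (229 − 293.0625)² / 293.0625 = 14.0039
  spherical: (253 − 195.375)² / 195.375 = 16.9962
  elongated: (39 − 32.5625)² / 32.5625 = 1.2727
χ² = 14.0039 + 16.9962 + 1.2727 = 32.2728 ≈ 32.273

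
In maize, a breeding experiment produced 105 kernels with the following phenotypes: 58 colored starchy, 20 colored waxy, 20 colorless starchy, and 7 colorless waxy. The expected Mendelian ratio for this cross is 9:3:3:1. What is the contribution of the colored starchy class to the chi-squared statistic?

0.019

Expected counts for N = 105 under a 9:3:3:1 ratio (total parts = 16):
  colored starchy: 105 × 9/16 = 59.0625
  colored waxy: 105 × 3/16 = 19.6875
  colorless starchy: 105 × 3/16 = 19.6875
  colorless waxy: 105 × 1/16 = 6.5625
Contribution of colored starchy: (58 − 59.0625)² / 59.0625 = 0.0191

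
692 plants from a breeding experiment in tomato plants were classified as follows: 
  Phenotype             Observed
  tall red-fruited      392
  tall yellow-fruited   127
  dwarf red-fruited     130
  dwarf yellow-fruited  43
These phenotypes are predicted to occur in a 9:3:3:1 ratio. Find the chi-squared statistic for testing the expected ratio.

0.080

Total ratio parts = 16. Expected numbers out of 692:
  tall red-fruited: 692 × 9/16 = 389.25
  tall yellow-fruited: 692 × 3/16 = 129.75
  dwarf red-fruited: 692 × 3/16 = 129.75
  dwarf yellow-fruited: 692 × 1/16 = 43.25
χ² = Σ (O − E)² / E
  tall red-fruited: (392 − 389.25)² / 389.25 = 0.0194
  tall yellow-fruited: (127 − 129.75)² / 129.75 = 0.0583
  dwarf red-fruited: (130 − 129.75)² / 129.75 = 0.0005
  dwarf yellow-fruited: (43 − 43.25)² / 43.25 = 0.0014
χ² = 0.0194 + 0.0583 + 0.0005 + 0.0014 = 0.0796 ≈ 0.080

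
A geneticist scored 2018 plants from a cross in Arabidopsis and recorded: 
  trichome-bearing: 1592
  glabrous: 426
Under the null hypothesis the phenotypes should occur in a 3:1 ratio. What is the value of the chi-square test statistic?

16.286

Under the 3:1 hypothesis (Σ ratio = 4, N = 2018):
  trichome-bearing: 2018 × 3/4 = 1513.5
  glabrous: 2018 × 1/4 = 504.5
χ² = Σ (O − E)² / E
  trichome-bearing: (1592 − 1513.5)² / 1513.5 = 4.0715
  glabrous: (426 − 504.5)² / 504.5 = 12.2146
χ² = 4.0715 + 12.2146 = 16.2861 ≈ 16.286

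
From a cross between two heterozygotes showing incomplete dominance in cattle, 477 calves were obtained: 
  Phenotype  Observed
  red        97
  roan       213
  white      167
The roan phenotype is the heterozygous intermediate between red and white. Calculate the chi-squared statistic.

With incomplete dominance, a heterozygote × heterozygote cross gives a 1:2:1 phenotypic ratio.
Expected counts for N = 477 under a 1:2:1 ratio (total parts = 4):
  red: 477 × 1/4 = 119.25
  roan: 477 × 2/4 = 238.5
  white: 477 × 1/4 = 119.25
χ² = Σ (O − E)² / E
  red: (97 − 119.25)² / 119.25 = 4.1515
  roan: (213 − 238.5)² / 238.5 = 2.7264
  white: (167 − 119.25)² / 119.25 = 19.1200
χ² = 4.1515 + 2.7264 + 19.1200 = 25.9979 ≈ 25.998

25.998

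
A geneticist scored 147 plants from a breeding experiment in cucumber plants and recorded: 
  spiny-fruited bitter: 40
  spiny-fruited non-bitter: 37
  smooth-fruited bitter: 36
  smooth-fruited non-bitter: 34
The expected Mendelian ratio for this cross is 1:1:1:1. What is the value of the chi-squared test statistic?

The 1:1:1:1 ratio has 4 parts, so with N = 147 the expected counts are:
  spiny-fruited bitter: 147 × 1/4 = 36.75
  spiny-fruited non-bitter: 147 × 1/4 = 36.75
  smooth-fruited bitter: 147 × 1/4 = 36.75
  smooth-fruited non-bitter: 147 × 1/4 = 36.75
χ² = Σ (O − E)² / E
  spiny-fruited bitter: (40 − 36.75)² / 36.75 = 0.2874
  spiny-fruited non-bitter: (37 − 36.75)² / 36.75 = 0.0017
  smooth-fruited bitter: (36 − 36.75)² / 36.75 = 0.0153
  smooth-fruited non-bitter: (34 − 36.75)² / 36.75 = 0.2058
χ² = 0.2874 + 0.0017 + 0.0153 + 0.2058 = 0.5102 ≈ 0.510

0.510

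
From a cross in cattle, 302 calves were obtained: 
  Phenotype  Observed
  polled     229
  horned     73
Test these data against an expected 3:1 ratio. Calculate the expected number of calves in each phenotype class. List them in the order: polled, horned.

Total ratio parts = 4. Expected numbers out of 302:
  polled: 302 × 3/4 = 226.5
  horned: 302 × 1/4 = 75.5

226.5, 75.5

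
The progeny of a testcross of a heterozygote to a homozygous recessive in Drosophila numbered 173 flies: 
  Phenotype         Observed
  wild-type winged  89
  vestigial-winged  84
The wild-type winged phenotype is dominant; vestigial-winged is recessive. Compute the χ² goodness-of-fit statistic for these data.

A testcross of a heterozygote (Aa × aa) gives a 1:1 phenotypic ratio.
The 1:1 ratio has 2 parts, so with N = 173 the expected counts are:
  wild-type winged: 173 × 1/2 = 86.5
  vestigial-winged: 173 × 1/2 = 86.5
χ² = Σ (O − E)² / E
  wild-type winged: (89 − 86.5)² / 86.5 = 0.0723
  vestigial-winged: (84 − 86.5)² / 86.5 = 0.0723
χ² = 0.0723 + 0.0723 = 0.1446 ≈ 0.145

0.145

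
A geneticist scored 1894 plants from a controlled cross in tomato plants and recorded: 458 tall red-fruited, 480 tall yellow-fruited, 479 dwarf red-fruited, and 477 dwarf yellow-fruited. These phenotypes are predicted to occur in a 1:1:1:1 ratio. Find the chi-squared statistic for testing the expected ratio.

Total ratio parts = 4. Expected numbers out of 1894:
  tall red-fruited: 1894 × 1/4 = 473.5
  tall yellow-fruited: 1894 × 1/4 = 473.5
  dwarf red-fruited: 1894 × 1/4 = 473.5
  dwarf yellow-fruited: 1894 × 1/4 = 473.5
χ² = Σ (O − E)² / E
  tall red-fruited: (458 − 473.5)² / 473.5 = 0.5074
  tall yellow-fruited: (480 − 473.5)² / 473.5 = 0.0892
  dwarf red-fruited: (479 − 473.5)² / 473.5 = 0.0639
  dwarf yellow-fruited: (477 − 473.5)² / 473.5 = 0.0259
χ² = 0.5074 + 0.0892 + 0.0639 + 0.0259 = 0.6864 ≈ 0.686

0.686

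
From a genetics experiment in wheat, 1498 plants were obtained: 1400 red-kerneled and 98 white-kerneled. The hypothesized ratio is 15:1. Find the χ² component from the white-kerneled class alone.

Expected counts for N = 1498 under a 15:1 ratio (total parts = 16):
  red-kerneled: 1498 × 15/16 = 1404.375
  white-kerneled: 1498 × 1/16 = 93.625
Contribution of white-kerneled: (98 − 93.625)² / 93.625 = 0.2044

0.204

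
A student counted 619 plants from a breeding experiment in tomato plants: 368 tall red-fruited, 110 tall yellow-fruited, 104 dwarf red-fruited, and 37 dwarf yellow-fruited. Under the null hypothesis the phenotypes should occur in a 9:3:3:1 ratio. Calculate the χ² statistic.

2.771

The 9:3:3:1 ratio has 16 parts, so with N = 619 the expected counts are:
  tall red-fruited: 619 × 9/16 = 348.1875
  tall yellow-fruited: 619 × 3/16 = 116.0625
  dwarf red-fruited: 619 × 3/16 = 116.0625
  dwarf yellow-fruited: 619 × 1/16 = 38.6875
χ² = Σ (O − E)² / E
  tall red-fruited: (368 − 348.1875)² / 348.1875 = 1.1274
  tall yellow-fruited: (110 − 116.0625)² / 116.0625 = 0.3167
  dwarf red-fruited: (104 − 116.0625)² / 116.0625 = 1.2537
  dwarf yellow-fruited: (37 − 38.6875)² / 38.6875 = 0.0736
χ² = 1.1274 + 0.3167 + 1.2537 + 0.0736 = 2.7714 ≈ 2.771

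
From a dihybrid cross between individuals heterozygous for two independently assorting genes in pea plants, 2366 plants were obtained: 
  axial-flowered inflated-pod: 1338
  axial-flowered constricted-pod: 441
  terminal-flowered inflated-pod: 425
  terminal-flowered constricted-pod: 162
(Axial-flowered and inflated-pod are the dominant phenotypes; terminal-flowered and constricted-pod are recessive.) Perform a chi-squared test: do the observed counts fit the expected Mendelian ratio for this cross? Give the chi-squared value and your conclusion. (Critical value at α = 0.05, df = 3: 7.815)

2.185; consistent

A dihybrid F₂ with independent assortment and complete dominance at both loci gives a 9:3:3:1 phenotypic ratio.
Expected counts for N = 2366 under a 9:3:3:1 ratio (total parts = 16):
  axial-flowered inflated-pod: 2366 × 9/16 = 1330.875
  axial-flowered constricted-pod: 2366 × 3/16 = 443.625
  terminal-flowered inflated-pod: 2366 × 3/16 = 443.625
  terminal-flowered constricted-pod: 2366 × 1/16 = 147.875
χ² = Σ (O − E)² / E
  axial-flowered inflated-pod: (1338 − 1330.875)² / 1330.875 = 0.0381
  axial-flowered constricted-pod: (441 − 443.625)² / 443.625 = 0.0155
  terminal-flowered inflated-pod: (425 − 443.625)² / 443.625 = 0.7819
  terminal-flowered constricted-pod: (162 − 147.875)² / 147.875 = 1.3492
χ² = 0.0381 + 0.0155 + 0.7819 + 1.3492 = 2.1847 ≈ 2.185
Degrees of freedom = 4 − 1 = 3; critical value at α = 0.05 is 7.815.
Since 2.185 < 7.815, we fail to reject the null hypothesis — the data are consistent with the 9:3:3:1 ratio.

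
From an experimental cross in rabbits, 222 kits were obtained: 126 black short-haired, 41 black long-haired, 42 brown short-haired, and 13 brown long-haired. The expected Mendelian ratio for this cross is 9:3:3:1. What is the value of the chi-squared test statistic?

Under the 9:3:3:1 hypothesis (Σ ratio = 16, N = 222):
  black short-haired: 222 × 9/16 = 124.875
  black long-haired: 222 × 3/16 = 41.625
  brown short-haired: 222 × 3/16 = 41.625
  brown long-haired: 222 × 1/16 = 13.875
χ² = Σ (O − E)² / E
  black short-haired: (126 − 124.875)² / 124.875 = 0.0101
  black long-haired: (41 − 41.625)² / 41.625 = 0.0094
  brown short-haired: (42 − 41.625)² / 41.625 = 0.0034
  brown long-haired: (13 − 13.875)² / 13.875 = 0.0552
χ² = 0.0101 + 0.0094 + 0.0034 + 0.0552 = 0.0781 ≈ 0.078

0.078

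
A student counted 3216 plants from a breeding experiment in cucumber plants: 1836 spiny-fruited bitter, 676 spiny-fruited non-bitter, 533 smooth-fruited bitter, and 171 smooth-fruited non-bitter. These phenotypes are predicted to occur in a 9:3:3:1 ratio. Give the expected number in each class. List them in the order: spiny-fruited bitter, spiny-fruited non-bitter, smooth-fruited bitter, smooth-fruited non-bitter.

1809, 603, 603, 201

Expected counts for N = 3216 under a 9:3:3:1 ratio (total parts = 16):
  spiny-fruited bitter: 3216 × 9/16 = 1809
  spiny-fruited non-bitter: 3216 × 3/16 = 603
  smooth-fruited bitter: 3216 × 3/16 = 603
  smooth-fruited non-bitter: 3216 × 1/16 = 201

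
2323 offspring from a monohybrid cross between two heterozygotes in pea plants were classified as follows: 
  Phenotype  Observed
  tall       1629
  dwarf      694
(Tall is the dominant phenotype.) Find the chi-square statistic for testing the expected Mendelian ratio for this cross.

For a monohybrid cross between heterozygotes with complete dominance, the expected phenotypic ratio is 3:1.
Expected counts for N = 2323 under a 3:1 ratio (total parts = 4):
  tall: 2323 × 3/4 = 1742.25
  dwarf: 2323 × 1/4 = 580.75
χ² = Σ (O − E)² / E
  tall: (1629 − 1742.25)² / 1742.25 = 7.3615
  dwarf: (694 − 580.75)² / 580.75 = 22.0845
χ² = 7.3615 + 22.0845 = 29.446

29.446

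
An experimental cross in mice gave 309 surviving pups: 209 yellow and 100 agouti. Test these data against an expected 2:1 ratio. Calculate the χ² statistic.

Expected counts for N = 309 under a 2:1 ratio (total parts = 3):
  yellow: 309 × 2/3 = 206
  agouti: 309 × 1/3 = 103
χ² = Σ (O − E)² / E
  yellow: (209 − 206)² / 206 = 0.0437
  agouti: (100 − 103)² / 103 = 0.0874
χ² = 0.0437 + 0.0874 = 0.1311 ≈ 0.131

0.131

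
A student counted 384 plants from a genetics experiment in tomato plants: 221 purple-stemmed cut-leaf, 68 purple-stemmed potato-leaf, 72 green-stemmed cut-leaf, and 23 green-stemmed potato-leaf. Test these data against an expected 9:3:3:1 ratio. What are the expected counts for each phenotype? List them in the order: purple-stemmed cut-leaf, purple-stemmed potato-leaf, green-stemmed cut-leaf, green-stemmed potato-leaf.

216, 72, 72, 24

Under the 9:3:3:1 hypothesis (Σ ratio = 16, N = 384):
  purple-stemmed cut-leaf: 384 × 9/16 = 216
  purple-stemmed potato-leaf: 384 × 3/16 = 72
  green-stemmed cut-leaf: 384 × 3/16 = 72
  green-stemmed potato-leaf: 384 × 1/16 = 24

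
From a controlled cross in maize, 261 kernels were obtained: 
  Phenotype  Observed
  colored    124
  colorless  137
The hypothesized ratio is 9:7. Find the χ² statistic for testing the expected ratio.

Total ratio parts = 16. Expected numbers out of 261:
  colored: 261 × 9/16 = 146.8125
  colorless: 261 × 7/16 = 114.1875
χ² = Σ (O − E)² / E
  colored: (124 − 146.8125)² / 146.8125 = 3.5447
  colorless: (137 − 114.1875)² / 114.1875 = 4.5575
χ² = 3.5447 + 4.5575 = 8.1022 ≈ 8.102

8.102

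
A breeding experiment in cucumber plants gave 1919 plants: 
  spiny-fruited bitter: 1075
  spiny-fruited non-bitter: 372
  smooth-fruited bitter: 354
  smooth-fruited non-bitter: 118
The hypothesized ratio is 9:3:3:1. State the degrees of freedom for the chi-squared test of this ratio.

3

A goodness-of-fit test with 4 phenotype classes has df = 4 − 1 = 3.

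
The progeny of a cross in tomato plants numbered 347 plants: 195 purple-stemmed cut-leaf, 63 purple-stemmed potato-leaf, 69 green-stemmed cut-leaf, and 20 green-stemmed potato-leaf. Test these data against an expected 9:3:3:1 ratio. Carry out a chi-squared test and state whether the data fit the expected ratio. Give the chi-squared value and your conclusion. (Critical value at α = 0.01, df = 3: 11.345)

Expected counts for N = 347 under a 9:3:3:1 ratio (total parts = 16):
  purple-stemmed cut-leaf: 347 × 9/16 = 195.1875
  purple-stemmed potato-leaf: 347 × 3/16 = 65.0625
  green-stemmed cut-leaf: 347 × 3/16 = 65.0625
  green-stemmed potato-leaf: 347 × 1/16 = 21.6875
χ² = Σ (O − E)² / E
  purple-stemmed cut-leaf: (195 − 195.1875)² / 195.1875 = 0.0002
  purple-stemmed potato-leaf: (63 − 65.0625)² / 65.0625 = 0.0654
  green-stemmed cut-leaf: (69 − 65.0625)² / 65.0625 = 0.2383
  green-stemmed potato-leaf: (20 − 21.6875)² / 21.6875 = 0.1313
χ² = 0.0002 + 0.0654 + 0.2383 + 0.1313 = 0.4352 ≈ 0.435
Degrees of freedom = 4 − 1 = 3; critical value at α = 0.01 is 11.345.
Since 0.435 < 11.345, we fail to reject the null hypothesis — the data are consistent with the 9:3:3:1 ratio.

0.435; consistent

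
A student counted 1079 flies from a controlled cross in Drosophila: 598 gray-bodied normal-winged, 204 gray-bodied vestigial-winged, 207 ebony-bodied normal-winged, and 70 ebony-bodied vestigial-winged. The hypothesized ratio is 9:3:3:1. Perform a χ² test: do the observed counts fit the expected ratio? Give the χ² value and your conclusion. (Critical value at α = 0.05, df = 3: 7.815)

Under the 9:3:3:1 hypothesis (Σ ratio = 16, N = 1079):
  gray-bodied normal-winged: 1079 × 9/16 = 606.9375
  gray-bodied vestigial-winged: 1079 × 3/16 = 202.3125
  ebony-bodied normal-winged: 1079 × 3/16 = 202.3125
  ebony-bodied vestigial-winged: 1079 × 1/16 = 67.4375
χ² = Σ (O − E)² / E
  gray-bodied normal-winged: (598 − 606.9375)² / 606.9375 = 0.1316
  gray-bodied vestigial-winged: (204 − 202.3125)² / 202.3125 = 0.0141
  ebony-bodied normal-winged: (207 − 202.3125)² / 202.3125 = 0.1086
  ebony-bodied vestigial-winged: (70 − 67.4375)² / 67.4375 = 0.0974
χ² = 0.1316 + 0.0141 + 0.1086 + 0.0974 = 0.3517 ≈ 0.352
Degrees of freedom = 4 − 1 = 3; critical value at α = 0.05 is 7.815.
Since 0.352 < 7.815, we fail to reject the null hypothesis — the data are consistent with the 9:3:3:1 ratio.

0.352; consistent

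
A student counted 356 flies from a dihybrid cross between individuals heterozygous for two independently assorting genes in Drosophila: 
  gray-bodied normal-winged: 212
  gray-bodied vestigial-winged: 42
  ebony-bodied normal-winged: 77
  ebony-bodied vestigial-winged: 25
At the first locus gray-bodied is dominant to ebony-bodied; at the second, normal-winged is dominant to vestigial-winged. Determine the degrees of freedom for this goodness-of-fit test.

A dihybrid F₂ with independent assortment and complete dominance at both loci gives a 9:3:3:1 phenotypic ratio.
A goodness-of-fit test with 4 phenotype classes has df = 4 − 1 = 3.

3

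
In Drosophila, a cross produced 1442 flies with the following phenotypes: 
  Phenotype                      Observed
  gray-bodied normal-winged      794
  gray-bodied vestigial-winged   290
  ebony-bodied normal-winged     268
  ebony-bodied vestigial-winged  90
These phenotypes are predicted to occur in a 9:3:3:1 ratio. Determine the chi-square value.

1.807

Expected counts for N = 1442 under a 9:3:3:1 ratio (total parts = 16):
  gray-bodied normal-winged: 1442 × 9/16 = 811.125
  gray-bodied vestigial-winged: 1442 × 3/16 = 270.375
  ebony-bodied normal-winged: 1442 × 3/16 = 270.375
  ebony-bodied vestigial-winged: 1442 × 1/16 = 90.125
χ² = Σ (O − E)² / E
  gray-bodied normal-winged: (794 − 811.125)² / 811.125 = 0.3616
  gray-bodied vestigial-winged: (290 − 270.375)² / 270.375 = 1.4245
  ebony-bodied normal-winged: (268 − 270.375)² / 270.375 = 0.0209
  ebony-bodied vestigial-winged: (90 − 90.125)² / 90.125 = 0.0002
χ² = 0.3616 + 1.4245 + 0.0209 + 0.0002 = 1.8072 ≈ 1.807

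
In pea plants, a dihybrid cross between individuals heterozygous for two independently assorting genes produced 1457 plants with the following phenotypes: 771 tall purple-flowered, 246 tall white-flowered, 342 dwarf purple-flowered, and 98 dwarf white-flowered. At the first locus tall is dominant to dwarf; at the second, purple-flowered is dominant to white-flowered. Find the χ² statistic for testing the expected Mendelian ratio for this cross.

A dihybrid F₂ with independent assortment and complete dominance at both loci gives a 9:3:3:1 phenotypic ratio.
The 9:3:3:1 ratio has 16 parts, so with N = 1457 the expected counts are:
  tall purple-flowered: 1457 × 9/16 = 819.5625
  tall white-flowered: 1457 × 3/16 = 273.1875
  dwarf purple-flowered: 1457 × 3/16 = 273.1875
  dwarf white-flowered: 1457 × 1/16 = 91.0625
χ² = Σ (O − E)² / E
  tall purple-flowered: (771 − 819.5625)² / 819.5625 = 2.8775
  tall white-flowered: (246 − 273.1875)² / 273.1875 = 2.7057
  dwarf purple-flowered: (342 − 273.1875)² / 273.1875 = 17.3330
  dwarf white-flowered: (98 − 91.0625)² / 91.0625 = 0.5285
χ² = 2.8775 + 2.7057 + 17.3330 + 0.5285 = 23.4447 ≈ 23.445

23.445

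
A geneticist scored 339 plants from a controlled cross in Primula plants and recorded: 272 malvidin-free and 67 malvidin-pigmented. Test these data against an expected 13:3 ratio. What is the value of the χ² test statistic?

0.229

The 13:3 ratio has 16 parts, so with N = 339 the expected counts are:
  malvidin-free: 339 × 13/16 = 275.4375
  malvidin-pigmented: 339 × 3/16 = 63.5625
χ² = Σ (O − E)² / E
  malvidin-free: (272 − 275.4375)² / 275.4375 = 0.0429
  malvidin-pigmented: (67 − 63.5625)² / 63.5625 = 0.1859
χ² = 0.0429 + 0.1859 = 0.2288 ≈ 0.229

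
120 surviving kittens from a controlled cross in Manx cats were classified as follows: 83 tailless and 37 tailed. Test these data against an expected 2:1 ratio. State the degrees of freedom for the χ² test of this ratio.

A goodness-of-fit test with 2 phenotype classes has df = 2 − 1 = 1.

1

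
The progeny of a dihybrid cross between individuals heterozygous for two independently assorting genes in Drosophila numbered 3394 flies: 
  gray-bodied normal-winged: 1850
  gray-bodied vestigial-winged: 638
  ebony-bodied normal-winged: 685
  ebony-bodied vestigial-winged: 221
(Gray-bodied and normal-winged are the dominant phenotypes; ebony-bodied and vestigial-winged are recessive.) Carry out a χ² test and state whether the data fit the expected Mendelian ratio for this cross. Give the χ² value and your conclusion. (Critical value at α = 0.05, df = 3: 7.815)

A dihybrid F₂ with independent assortment and complete dominance at both loci gives a 9:3:3:1 phenotypic ratio.
Under the 9:3:3:1 hypothesis (Σ ratio = 16, N = 3394):
  gray-bodied normal-winged: 3394 × 9/16 = 1909.125
  gray-bodied vestigial-winged: 3394 × 3/16 = 636.375
  ebony-bodied normal-winged: 3394 × 3/16 = 636.375
  ebony-bodied vestigial-winged: 3394 × 1/16 = 212.125
χ² = Σ (O − E)² / E
  gray-bodied normal-winged: (1850 − 1909.125)² / 1909.125 = 1.8311
  gray-bodied vestigial-winged: (638 − 636.375)² / 636.375 = 0.0041
  ebony-bodied normal-winged: (685 − 636.375)² / 636.375 = 3.7154
  ebony-bodied vestigial-winged: (221 − 212.125)² / 212.125 = 0.3713
χ² = 1.8311 + 0.0041 + 3.7154 + 0.3713 = 5.9219 ≈ 5.922
Degrees of freedom = 4 − 1 = 3; critical value at α = 0.05 is 7.815.
Since 5.922 < 7.815, we fail to reject the null hypothesis — the data are consistent with the 9:3:3:1 ratio.

5.922; consistent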